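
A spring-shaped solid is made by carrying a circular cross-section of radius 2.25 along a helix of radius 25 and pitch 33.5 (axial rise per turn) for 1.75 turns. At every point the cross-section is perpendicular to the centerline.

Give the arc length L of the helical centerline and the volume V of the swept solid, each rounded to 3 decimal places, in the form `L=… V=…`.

L=281.071 V=4470.245

2πR = 2π·25 = 157.079633
per-turn = √(157.079633² + 33.5²) = √(24674.0110 + 1122.25) = √25796.2610 = 160.612145
L = 1.75 × 160.612145 = 281.071253
V = π·2.25² × L = 15.904313 × 281.071253 = 4470.245131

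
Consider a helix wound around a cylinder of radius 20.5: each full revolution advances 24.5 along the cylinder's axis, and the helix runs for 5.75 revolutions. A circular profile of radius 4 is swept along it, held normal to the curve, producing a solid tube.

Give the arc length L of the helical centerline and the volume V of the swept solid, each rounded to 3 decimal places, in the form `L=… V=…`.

2πR = 2π·20.5 = 128.805299
per-turn = √(128.805299² + 24.5²) = √(16590.8050 + 600.25) = √17191.0550 = 131.114664
L = 5.75 × 131.114664 = 753.909315
V = π·4² × L = 50.265482 × 753.909315 = 37895.615469

L=753.909 V=37895.615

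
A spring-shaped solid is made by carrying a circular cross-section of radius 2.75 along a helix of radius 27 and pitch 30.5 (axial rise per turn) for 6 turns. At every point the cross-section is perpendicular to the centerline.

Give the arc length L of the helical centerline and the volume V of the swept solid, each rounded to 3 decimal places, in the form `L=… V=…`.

L=1034.196 V=24570.724

2πR = 2π·27 = 169.646003
per-turn = √(169.646003² + 30.5²) = √(28779.7664 + 930.25) = √29710.0164 = 172.365938
L = 6 × 172.365938 = 1034.195625
V = π·2.75² × L = 23.758294 × 1034.195625 = 24570.724180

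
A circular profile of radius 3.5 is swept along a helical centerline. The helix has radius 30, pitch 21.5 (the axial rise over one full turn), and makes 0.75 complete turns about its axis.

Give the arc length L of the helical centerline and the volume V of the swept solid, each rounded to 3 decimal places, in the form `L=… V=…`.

2πR = 2π·30 = 188.495559
per-turn = √(188.495559² + 21.5²) = √(35530.5758 + 462.25) = √35992.8258 = 189.717753
L = 0.75 × 189.717753 = 142.288315
V = π·3.5² × L = 38.484510 × 142.288315 = 5475.896076

L=142.288 V=5475.896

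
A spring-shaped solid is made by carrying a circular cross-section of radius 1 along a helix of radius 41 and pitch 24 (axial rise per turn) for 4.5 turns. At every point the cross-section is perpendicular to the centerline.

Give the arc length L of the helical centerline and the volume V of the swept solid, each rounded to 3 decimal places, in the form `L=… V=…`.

L=1164.268 V=3657.655

2πR = 2π·41 = 257.610598
per-turn = √(257.610598² + 24²) = √(66363.2200 + 576) = √66939.2200 = 258.726149
L = 4.5 × 258.726149 = 1164.267669
V = π·1² × L = 3.141593 × 1164.267669 = 3657.654755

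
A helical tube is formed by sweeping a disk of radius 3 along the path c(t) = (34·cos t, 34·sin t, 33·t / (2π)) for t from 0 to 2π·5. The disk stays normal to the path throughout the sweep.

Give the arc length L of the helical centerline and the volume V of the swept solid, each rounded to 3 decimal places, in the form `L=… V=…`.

L=1080.810 V=30559.196

2πR = 2π·34 = 213.628300
per-turn = √(213.628300² + 33²) = √(45637.0508 + 1089) = √46726.0508 = 216.162094
L = 5 × 216.162094 = 1080.810468
V = π·3² × L = 28.274334 × 1080.810468 = 30559.196049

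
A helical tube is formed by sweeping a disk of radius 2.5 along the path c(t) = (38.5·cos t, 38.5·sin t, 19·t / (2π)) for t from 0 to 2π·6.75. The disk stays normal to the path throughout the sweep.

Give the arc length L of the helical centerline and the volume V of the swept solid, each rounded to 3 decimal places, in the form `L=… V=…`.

2πR = 2π·38.5 = 241.902634
per-turn = √(241.902634² + 19²) = √(58516.8845 + 361) = √58877.8845 = 242.647655
L = 6.75 × 242.647655 = 1637.871671
V = π·2.5² × L = 19.634954 × 1637.871671 = 32159.535067

L=1637.872 V=32159.535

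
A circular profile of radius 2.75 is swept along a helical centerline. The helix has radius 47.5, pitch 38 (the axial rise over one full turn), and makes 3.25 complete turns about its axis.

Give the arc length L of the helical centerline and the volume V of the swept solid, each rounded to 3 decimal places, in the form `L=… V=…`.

L=977.797 V=23230.798

2πR = 2π·47.5 = 298.451302
per-turn = √(298.451302² + 38²) = √(89073.1797 + 1444) = √90517.1797 = 300.860731
L = 3.25 × 300.860731 = 977.797377
V = π·2.75² × L = 23.758294 × 977.797377 = 23230.797992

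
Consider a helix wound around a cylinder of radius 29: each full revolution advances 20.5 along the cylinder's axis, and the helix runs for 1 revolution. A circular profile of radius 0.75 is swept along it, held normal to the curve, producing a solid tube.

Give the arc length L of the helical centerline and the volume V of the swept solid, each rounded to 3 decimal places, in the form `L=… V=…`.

L=183.362 V=324.027

2πR = 2π·29 = 182.212374
per-turn = √(182.212374² + 20.5²) = √(33201.3492 + 420.25) = √33621.5992 = 183.361935
L = 1 × 183.361935 = 183.361935
V = π·0.75² × L = 1.767146 × 183.361935 = 324.027286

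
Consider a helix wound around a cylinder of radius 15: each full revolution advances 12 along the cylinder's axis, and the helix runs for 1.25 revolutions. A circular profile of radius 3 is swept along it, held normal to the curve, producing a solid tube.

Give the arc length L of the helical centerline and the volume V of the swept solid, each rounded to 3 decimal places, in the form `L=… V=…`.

L=118.761 V=3357.883

2πR = 2π·15 = 94.247780
per-turn = √(94.247780² + 12²) = √(8882.6440 + 144) = √9026.6440 = 95.008652
L = 1.25 × 95.008652 = 118.760815
V = π·3² × L = 28.274334 × 118.760815 = 3357.882937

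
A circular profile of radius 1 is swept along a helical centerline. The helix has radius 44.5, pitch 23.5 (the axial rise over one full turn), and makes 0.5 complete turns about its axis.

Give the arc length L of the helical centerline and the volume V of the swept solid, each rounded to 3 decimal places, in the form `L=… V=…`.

L=140.294 V=440.746

2πR = 2π·44.5 = 279.601746
per-turn = √(279.601746² + 23.5²) = √(78177.1365 + 552.25) = √78729.3865 = 280.587574
L = 0.5 × 280.587574 = 140.293787
V = π·1² × L = 3.141593 × 140.293787 = 440.745930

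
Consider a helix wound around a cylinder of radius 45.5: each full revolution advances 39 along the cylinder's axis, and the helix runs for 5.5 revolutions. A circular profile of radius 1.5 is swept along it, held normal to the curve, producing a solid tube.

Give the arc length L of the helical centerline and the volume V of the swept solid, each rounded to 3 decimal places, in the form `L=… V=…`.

L=1586.931 V=11217.351

2πR = 2π·45.5 = 285.884931
per-turn = √(285.884931² + 39²) = √(81730.1940 + 1521) = √83251.1940 = 288.532830
L = 5.5 × 288.532830 = 1586.930566
V = π·1.5² × L = 7.068583 × 1586.930566 = 11217.351165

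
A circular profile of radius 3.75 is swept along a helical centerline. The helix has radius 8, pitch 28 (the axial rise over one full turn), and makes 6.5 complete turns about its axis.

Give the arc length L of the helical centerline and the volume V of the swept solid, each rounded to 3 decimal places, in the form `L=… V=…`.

2πR = 2π·8 = 50.265482
per-turn = √(50.265482² + 28²) = √(2526.6187 + 784) = √3310.6187 = 57.537976
L = 6.5 × 57.537976 = 373.996847
V = π·3.75² × L = 44.178647 × 373.996847 = 16522.674546

L=373.997 V=16522.675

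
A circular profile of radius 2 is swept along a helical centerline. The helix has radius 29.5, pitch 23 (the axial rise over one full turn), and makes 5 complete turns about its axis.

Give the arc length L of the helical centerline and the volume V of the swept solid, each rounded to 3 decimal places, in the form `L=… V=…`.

L=933.878 V=11735.452

2πR = 2π·29.5 = 185.353967
per-turn = √(185.353967² + 23²) = √(34356.0929 + 529) = √34885.0929 = 186.775515
L = 5 × 186.775515 = 933.877574
V = π·2² × L = 12.566371 × 933.877574 = 11735.451702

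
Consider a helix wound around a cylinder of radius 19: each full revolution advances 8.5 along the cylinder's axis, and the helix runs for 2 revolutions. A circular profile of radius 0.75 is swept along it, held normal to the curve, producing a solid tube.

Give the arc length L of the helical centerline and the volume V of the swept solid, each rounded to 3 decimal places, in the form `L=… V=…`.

2πR = 2π·19 = 119.380521
per-turn = √(119.380521² + 8.5²) = √(14251.7088 + 72.25) = √14323.9588 = 119.682742
L = 2 × 119.682742 = 239.365484
V = π·0.75² × L = 1.767146 × 239.365484 = 422.993726

L=239.365 V=422.994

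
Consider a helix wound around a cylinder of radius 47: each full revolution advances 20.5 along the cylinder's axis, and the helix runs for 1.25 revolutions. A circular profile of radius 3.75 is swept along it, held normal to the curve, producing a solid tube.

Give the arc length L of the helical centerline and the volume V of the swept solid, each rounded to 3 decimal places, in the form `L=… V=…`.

2πR = 2π·47 = 295.309709
per-turn = √(295.309709² + 20.5²) = √(87207.8245 + 420.25) = √87628.0745 = 296.020395
L = 1.25 × 296.020395 = 370.025494
V = π·3.75² × L = 44.178647 × 370.025494 = 16347.225577

L=370.025 V=16347.226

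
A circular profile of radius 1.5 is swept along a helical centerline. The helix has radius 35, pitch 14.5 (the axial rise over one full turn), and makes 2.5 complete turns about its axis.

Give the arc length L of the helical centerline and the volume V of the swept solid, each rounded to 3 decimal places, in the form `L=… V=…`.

L=550.973 V=3894.595

2πR = 2π·35 = 219.911486
per-turn = √(219.911486² + 14.5²) = √(48361.0616 + 210.25) = √48571.3116 = 220.389001
L = 2.5 × 220.389001 = 550.972501
V = π·1.5² × L = 7.068583 × 550.972501 = 3894.595116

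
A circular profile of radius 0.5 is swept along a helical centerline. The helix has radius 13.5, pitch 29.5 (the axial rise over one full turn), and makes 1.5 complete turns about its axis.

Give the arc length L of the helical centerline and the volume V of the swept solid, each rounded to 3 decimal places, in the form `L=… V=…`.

2πR = 2π·13.5 = 84.823002
per-turn = √(84.823002² + 29.5²) = √(7194.9416 + 870.25) = √8065.1916 = 89.806412
L = 1.5 × 89.806412 = 134.709618
V = π·0.5² × L = 0.785398 × 134.709618 = 105.800686

L=134.710 V=105.801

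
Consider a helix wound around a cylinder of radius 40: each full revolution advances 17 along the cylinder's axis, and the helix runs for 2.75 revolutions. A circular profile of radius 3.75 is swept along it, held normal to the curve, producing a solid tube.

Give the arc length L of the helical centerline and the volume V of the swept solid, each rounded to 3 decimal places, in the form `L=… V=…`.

L=692.730 V=30603.860

2πR = 2π·40 = 251.327412
per-turn = √(251.327412² + 17²) = √(63165.4682 + 289) = √63454.4682 = 251.901703
L = 2.75 × 251.901703 = 692.729684
V = π·3.75² × L = 44.178647 × 692.729684 = 30603.859975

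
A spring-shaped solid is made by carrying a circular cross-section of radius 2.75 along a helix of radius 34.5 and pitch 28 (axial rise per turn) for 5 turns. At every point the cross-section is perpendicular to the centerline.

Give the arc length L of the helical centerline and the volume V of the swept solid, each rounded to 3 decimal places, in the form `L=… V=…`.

2πR = 2π·34.5 = 216.769893
per-turn = √(216.769893² + 28²) = √(46989.1866 + 784) = √47773.1866 = 218.570782
L = 5 × 218.570782 = 1092.853908
V = π·2.75² × L = 23.758294 × 1092.853908 = 25964.344925

L=1092.854 V=25964.345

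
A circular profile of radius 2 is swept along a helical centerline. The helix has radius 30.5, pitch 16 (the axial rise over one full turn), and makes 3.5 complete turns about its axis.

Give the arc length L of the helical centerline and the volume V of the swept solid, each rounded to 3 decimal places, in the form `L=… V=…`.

L=673.064 V=8457.968

2πR = 2π·30.5 = 191.637152
per-turn = √(191.637152² + 16²) = √(36724.7980 + 256) = √36980.7980 = 192.303921
L = 3.5 × 192.303921 = 673.063723
V = π·2² × L = 12.566371 × 673.063723 = 8457.968190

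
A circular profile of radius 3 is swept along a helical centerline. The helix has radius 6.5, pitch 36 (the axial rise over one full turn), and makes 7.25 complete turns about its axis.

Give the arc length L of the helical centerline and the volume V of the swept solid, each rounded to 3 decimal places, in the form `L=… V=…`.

L=394.707 V=11160.067

2πR = 2π·6.5 = 40.840704
per-turn = √(40.840704² + 36²) = √(1667.9631 + 1296) = √2963.9631 = 54.442292
L = 7.25 × 54.442292 = 394.706616
V = π·3² × L = 28.274334 × 394.706616 = 11160.066647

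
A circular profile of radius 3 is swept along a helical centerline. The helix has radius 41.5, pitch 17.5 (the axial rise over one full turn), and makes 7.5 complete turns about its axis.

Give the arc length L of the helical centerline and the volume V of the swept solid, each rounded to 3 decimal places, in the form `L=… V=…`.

2πR = 2π·41.5 = 260.752190
per-turn = √(260.752190² + 17.5²) = √(67991.7047 + 306.25) = √68297.9547 = 261.338774
L = 7.5 × 261.338774 = 1960.040804
V = π·3² × L = 28.274334 × 1960.040804 = 55418.848112

L=1960.041 V=55418.848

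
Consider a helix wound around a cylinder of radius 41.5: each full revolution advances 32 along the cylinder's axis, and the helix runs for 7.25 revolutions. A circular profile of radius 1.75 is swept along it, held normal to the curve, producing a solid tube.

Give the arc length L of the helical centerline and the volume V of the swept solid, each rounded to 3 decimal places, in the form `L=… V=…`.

2πR = 2π·41.5 = 260.752190
per-turn = √(260.752190² + 32²) = √(67991.7047 + 1024) = √69015.7047 = 262.708402
L = 7.25 × 262.708402 = 1904.635918
V = π·1.75² × L = 9.621128 × 1904.635918 = 18324.745009

L=1904.636 V=18324.745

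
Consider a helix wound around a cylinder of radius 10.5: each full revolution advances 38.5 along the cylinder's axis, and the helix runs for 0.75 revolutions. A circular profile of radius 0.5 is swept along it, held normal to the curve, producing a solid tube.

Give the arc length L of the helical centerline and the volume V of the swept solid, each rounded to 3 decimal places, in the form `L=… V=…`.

2πR = 2π·10.5 = 65.973446
per-turn = √(65.973446² + 38.5²) = √(4352.4955 + 1482.25) = √5834.7455 = 76.385506
L = 0.75 × 76.385506 = 57.289130
V = π·0.5² × L = 0.785398 × 57.289130 = 44.994777

L=57.289 V=44.995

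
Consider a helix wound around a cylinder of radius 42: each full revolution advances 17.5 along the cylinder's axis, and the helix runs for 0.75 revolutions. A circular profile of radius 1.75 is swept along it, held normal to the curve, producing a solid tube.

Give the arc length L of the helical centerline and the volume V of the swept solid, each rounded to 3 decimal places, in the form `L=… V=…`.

2πR = 2π·42 = 263.893783
per-turn = √(263.893783² + 17.5²) = √(69639.9287 + 306.25) = √69946.1787 = 264.473399
L = 0.75 × 264.473399 = 198.355049
V = π·1.75² × L = 9.621128 × 198.355049 = 1908.399218

L=198.355 V=1908.399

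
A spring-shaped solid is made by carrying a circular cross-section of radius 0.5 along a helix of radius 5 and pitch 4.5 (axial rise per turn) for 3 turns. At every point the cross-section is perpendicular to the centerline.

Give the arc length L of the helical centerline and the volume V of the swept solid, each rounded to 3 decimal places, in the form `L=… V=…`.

L=95.210 V=74.778

2πR = 2π·5 = 31.415927
per-turn = √(31.415927² + 4.5²) = √(986.9604 + 20.25) = √1007.2104 = 31.736579
L = 3 × 31.736579 = 95.209737
V = π·0.5² × L = 0.785398 × 95.209737 = 74.777552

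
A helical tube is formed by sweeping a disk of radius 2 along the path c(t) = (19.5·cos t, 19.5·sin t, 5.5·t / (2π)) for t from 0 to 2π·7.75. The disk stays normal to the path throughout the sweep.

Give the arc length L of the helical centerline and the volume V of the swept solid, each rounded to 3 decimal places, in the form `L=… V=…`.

2πR = 2π·19.5 = 122.522113
per-turn = √(122.522113² + 5.5²) = √(15011.6683 + 30.25) = √15041.9183 = 122.645498
L = 7.75 × 122.645498 = 950.502613
V = π·2² × L = 12.566371 × 950.502613 = 11944.368106

L=950.503 V=11944.368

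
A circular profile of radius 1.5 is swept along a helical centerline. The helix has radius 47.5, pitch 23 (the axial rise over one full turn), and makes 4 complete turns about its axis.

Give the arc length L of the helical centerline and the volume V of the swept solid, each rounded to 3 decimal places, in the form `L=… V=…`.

2πR = 2π·47.5 = 298.451302
per-turn = √(298.451302² + 23²) = √(89073.1797 + 529) = √89602.1797 = 299.336232
L = 4 × 299.336232 = 1197.344928
V = π·1.5² × L = 7.068583 × 1197.344928 = 8463.532563

L=1197.345 V=8463.533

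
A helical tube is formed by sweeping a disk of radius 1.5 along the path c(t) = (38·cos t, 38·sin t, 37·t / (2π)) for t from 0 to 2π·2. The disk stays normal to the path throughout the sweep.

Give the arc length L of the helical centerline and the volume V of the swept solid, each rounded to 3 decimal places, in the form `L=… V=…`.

2πR = 2π·38 = 238.761042
per-turn = √(238.761042² + 37²) = √(57006.8350 + 1369) = √58375.8350 = 241.610917
L = 2 × 241.610917 = 483.221833
V = π·1.5² × L = 7.068583 × 483.221833 = 3415.693863

L=483.222 V=3415.694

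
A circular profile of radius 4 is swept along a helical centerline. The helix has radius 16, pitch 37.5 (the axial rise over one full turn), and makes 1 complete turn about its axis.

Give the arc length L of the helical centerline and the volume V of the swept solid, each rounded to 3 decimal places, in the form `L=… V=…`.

2πR = 2π·16 = 100.530965
per-turn = √(100.530965² + 37.5²) = √(10106.4749 + 1406.25) = √11512.7249 = 107.297367
L = 1 × 107.297367 = 107.297367
V = π·4² × L = 50.265482 × 107.297367 = 5393.353905

L=107.297 V=5393.354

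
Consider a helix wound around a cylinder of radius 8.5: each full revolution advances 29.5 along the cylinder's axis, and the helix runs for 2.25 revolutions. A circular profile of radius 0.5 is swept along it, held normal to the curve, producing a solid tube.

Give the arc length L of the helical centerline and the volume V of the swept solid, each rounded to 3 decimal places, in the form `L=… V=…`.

2πR = 2π·8.5 = 53.407075
per-turn = √(53.407075² + 29.5²) = √(2852.3157 + 870.25) = √3722.5657 = 61.012832
L = 2.25 × 61.012832 = 137.278872
V = π·0.5² × L = 0.785398 × 137.278872 = 107.818574

L=137.279 V=107.819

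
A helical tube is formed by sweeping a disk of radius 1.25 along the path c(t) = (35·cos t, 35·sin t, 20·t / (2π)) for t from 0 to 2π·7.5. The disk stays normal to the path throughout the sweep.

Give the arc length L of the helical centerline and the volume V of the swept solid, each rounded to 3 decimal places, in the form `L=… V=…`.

2πR = 2π·35 = 219.911486
per-turn = √(219.911486² + 20²) = √(48361.0616 + 400) = √48761.0616 = 220.819070
L = 7.5 × 220.819070 = 1656.143023
V = π·1.25² × L = 4.908739 × 1656.143023 = 8129.573054

L=1656.143 V=8129.573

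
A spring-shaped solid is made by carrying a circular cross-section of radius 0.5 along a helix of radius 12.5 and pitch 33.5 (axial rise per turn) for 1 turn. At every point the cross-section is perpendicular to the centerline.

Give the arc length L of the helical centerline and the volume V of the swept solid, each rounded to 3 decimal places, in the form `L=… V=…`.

2πR = 2π·12.5 = 78.539816
per-turn = √(78.539816² + 33.5²) = √(6168.5028 + 1122.25) = √7290.7528 = 85.385905
L = 1 × 85.385905 = 85.385905
V = π·0.5² × L = 0.785398 × 85.385905 = 67.061933

L=85.386 V=67.062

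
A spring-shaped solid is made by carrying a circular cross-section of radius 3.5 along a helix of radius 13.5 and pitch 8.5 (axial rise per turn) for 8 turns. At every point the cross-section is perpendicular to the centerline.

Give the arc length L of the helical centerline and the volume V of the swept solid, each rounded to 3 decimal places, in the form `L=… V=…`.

2πR = 2π·13.5 = 84.823002
per-turn = √(84.823002² + 8.5²) = √(7194.9416 + 72.25) = √7267.1916 = 85.247825
L = 8 × 85.247825 = 681.982597
V = π·3.5² × L = 38.484510 × 681.982597 = 26245.766088

L=681.983 V=26245.766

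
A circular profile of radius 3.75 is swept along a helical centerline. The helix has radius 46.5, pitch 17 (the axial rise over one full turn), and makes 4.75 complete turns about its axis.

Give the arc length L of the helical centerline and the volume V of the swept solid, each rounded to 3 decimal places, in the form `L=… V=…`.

L=1390.146 V=61414.761

2πR = 2π·46.5 = 292.168117
per-turn = √(292.168117² + 17²) = √(85362.2085 + 289) = √85651.2085 = 292.662277
L = 4.75 × 292.662277 = 1390.145816
V = π·3.75² × L = 44.178647 × 1390.145816 = 61414.760874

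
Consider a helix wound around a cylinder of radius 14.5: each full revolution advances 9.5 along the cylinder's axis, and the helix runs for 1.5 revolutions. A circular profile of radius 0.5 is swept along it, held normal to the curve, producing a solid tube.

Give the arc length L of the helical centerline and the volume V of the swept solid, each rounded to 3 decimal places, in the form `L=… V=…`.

L=137.400 V=107.914

2πR = 2π·14.5 = 91.106187
per-turn = √(91.106187² + 9.5²) = √(8300.3373 + 90.25) = √8390.5873 = 91.600149
L = 1.5 × 91.600149 = 137.400224
V = π·0.5² × L = 0.785398 × 137.400224 = 107.913883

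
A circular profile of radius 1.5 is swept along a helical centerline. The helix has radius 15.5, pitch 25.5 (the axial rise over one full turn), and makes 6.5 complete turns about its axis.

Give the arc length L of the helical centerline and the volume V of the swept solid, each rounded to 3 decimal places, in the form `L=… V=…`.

2πR = 2π·15.5 = 97.389372
per-turn = √(97.389372² + 25.5²) = √(9484.6898 + 650.25) = √10134.9398 = 100.672438
L = 6.5 × 100.672438 = 654.370849
V = π·1.5² × L = 7.068583 × 654.370849 = 4625.474966

L=654.371 V=4625.475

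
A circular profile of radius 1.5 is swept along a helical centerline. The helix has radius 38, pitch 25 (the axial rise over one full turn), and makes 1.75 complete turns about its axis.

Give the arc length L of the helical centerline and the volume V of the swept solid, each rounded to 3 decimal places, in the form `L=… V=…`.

2πR = 2π·38 = 238.761042
per-turn = √(238.761042² + 25²) = √(57006.8350 + 625) = √57631.8350 = 240.066314
L = 1.75 × 240.066314 = 420.116049
V = π·1.5² × L = 7.068583 × 420.116049 = 2969.625361

L=420.116 V=2969.625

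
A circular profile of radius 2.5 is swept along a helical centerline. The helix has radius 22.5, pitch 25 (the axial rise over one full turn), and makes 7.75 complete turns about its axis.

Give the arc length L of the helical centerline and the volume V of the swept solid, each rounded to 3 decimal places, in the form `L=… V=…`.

2πR = 2π·22.5 = 141.371669
per-turn = √(141.371669² + 25²) = √(19985.9489 + 625) = √20610.9489 = 143.565138
L = 7.75 × 143.565138 = 1112.629821
V = π·2.5² × L = 19.634954 × 1112.629821 = 21846.435453

L=1112.630 V=21846.435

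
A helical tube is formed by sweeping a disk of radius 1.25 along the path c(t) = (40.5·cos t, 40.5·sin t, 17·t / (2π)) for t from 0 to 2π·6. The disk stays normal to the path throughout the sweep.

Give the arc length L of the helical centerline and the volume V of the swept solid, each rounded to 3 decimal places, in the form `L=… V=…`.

L=1530.217 V=7511.437

2πR = 2π·40.5 = 254.469005
per-turn = √(254.469005² + 17²) = √(64754.4745 + 289) = √65043.4745 = 255.036222
L = 6 × 255.036222 = 1530.217331
V = π·1.25² × L = 4.908739 × 1530.217331 = 7511.436760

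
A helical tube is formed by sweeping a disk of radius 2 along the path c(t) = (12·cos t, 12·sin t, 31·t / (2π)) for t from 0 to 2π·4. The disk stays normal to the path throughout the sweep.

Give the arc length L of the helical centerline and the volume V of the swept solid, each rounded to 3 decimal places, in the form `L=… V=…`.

2πR = 2π·12 = 75.398224
per-turn = √(75.398224² + 31²) = √(5684.8921 + 961) = √6645.8921 = 81.522341
L = 4 × 81.522341 = 326.089365
V = π·2² × L = 12.566371 × 326.089365 = 4097.759818

L=326.089 V=4097.760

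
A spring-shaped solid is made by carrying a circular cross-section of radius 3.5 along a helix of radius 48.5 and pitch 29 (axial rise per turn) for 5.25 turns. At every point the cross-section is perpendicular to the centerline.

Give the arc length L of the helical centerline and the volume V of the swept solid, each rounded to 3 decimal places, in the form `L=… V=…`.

2πR = 2π·48.5 = 304.734487
per-turn = √(304.734487² + 29²) = √(92863.1078 + 841) = √93704.1078 = 306.111267
L = 5.25 × 306.111267 = 1607.084152
V = π·3.5² × L = 38.484510 × 1607.084152 = 61847.846128

L=1607.084 V=61847.846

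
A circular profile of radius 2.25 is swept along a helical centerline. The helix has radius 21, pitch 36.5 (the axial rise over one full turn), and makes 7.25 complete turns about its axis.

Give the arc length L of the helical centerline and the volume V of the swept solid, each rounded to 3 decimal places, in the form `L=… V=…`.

2πR = 2π·21 = 131.946891
per-turn = √(131.946891² + 36.5²) = √(17409.9822 + 1332.25) = √18742.2322 = 136.902272
L = 7.25 × 136.902272 = 992.541474
V = π·2.25² × L = 15.904313 × 992.541474 = 15785.690082

L=992.541 V=15785.690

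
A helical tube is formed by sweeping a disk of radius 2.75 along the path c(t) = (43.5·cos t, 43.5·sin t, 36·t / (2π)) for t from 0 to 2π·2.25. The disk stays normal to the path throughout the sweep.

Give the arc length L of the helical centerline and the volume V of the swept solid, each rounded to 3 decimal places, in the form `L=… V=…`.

L=620.278 V=14736.754

2πR = 2π·43.5 = 273.318561
per-turn = √(273.318561² + 36²) = √(74703.0357 + 1296) = √75999.0357 = 275.679226
L = 2.25 × 275.679226 = 620.278259
V = π·2.75² × L = 23.758294 × 620.278259 = 14736.753508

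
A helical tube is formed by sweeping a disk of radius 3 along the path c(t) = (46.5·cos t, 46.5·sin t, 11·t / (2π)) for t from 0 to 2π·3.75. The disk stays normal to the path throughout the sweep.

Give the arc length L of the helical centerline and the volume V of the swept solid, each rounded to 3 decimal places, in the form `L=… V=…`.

2πR = 2π·46.5 = 292.168117
per-turn = √(292.168117² + 11²) = √(85362.2085 + 121) = √85483.2085 = 292.375116
L = 3.75 × 292.375116 = 1096.406685
V = π·3² × L = 28.274334 × 1096.406685 = 31000.168684

L=1096.407 V=31000.169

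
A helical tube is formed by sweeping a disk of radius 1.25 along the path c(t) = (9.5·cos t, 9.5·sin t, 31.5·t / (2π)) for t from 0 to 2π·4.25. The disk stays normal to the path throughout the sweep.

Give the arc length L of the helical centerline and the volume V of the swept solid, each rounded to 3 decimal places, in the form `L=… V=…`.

2πR = 2π·9.5 = 59.690260
per-turn = √(59.690260² + 31.5²) = √(3562.9272 + 992.25) = √4555.1772 = 67.492053
L = 4.25 × 67.492053 = 286.841224
V = π·1.25² × L = 4.908739 × 286.841224 = 1408.028567

L=286.841 V=1408.029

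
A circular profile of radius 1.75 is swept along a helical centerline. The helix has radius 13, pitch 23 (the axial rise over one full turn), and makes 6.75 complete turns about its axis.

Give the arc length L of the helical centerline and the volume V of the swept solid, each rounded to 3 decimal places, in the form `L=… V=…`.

2πR = 2π·13 = 81.681409
per-turn = √(81.681409² + 23²) = √(6671.8526 + 529) = √7200.8526 = 84.857837
L = 6.75 × 84.857837 = 572.790403
V = π·1.75² × L = 9.621128 × 572.790403 = 5510.889496

L=572.790 V=5510.889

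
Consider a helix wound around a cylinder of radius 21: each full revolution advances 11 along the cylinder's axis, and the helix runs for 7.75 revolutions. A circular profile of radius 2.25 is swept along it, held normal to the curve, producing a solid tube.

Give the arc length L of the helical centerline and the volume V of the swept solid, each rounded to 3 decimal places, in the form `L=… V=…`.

L=1026.136 V=16319.984

2πR = 2π·21 = 131.946891
per-turn = √(131.946891² + 11²) = √(17409.9822 + 121) = √17530.9822 = 132.404615
L = 7.75 × 132.404615 = 1026.135769
V = π·2.25² × L = 15.904313 × 1026.135769 = 16319.984253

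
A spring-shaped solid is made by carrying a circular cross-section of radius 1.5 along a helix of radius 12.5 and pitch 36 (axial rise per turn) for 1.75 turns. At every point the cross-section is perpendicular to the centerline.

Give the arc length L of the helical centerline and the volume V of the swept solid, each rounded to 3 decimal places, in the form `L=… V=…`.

L=151.195 V=1068.737

2πR = 2π·12.5 = 78.539816
per-turn = √(78.539816² + 36²) = √(6168.5028 + 1296) = √7464.5028 = 86.397354
L = 1.75 × 86.397354 = 151.195369
V = π·1.5² × L = 7.068583 × 151.195369 = 1068.737088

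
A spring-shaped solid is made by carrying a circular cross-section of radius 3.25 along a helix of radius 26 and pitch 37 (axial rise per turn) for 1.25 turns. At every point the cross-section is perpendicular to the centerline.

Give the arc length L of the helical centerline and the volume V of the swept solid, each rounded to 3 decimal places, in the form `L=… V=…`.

2πR = 2π·26 = 163.362818
per-turn = √(163.362818² + 37²) = √(26687.4103 + 1369) = √28056.4103 = 167.500479
L = 1.25 × 167.500479 = 209.375598
V = π·3.25² × L = 33.183072 × 209.375598 = 6947.725632

L=209.376 V=6947.726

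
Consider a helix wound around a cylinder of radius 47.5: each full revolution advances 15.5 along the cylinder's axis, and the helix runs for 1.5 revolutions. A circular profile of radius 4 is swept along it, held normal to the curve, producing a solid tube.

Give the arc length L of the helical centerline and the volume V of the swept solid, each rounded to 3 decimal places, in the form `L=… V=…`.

2πR = 2π·47.5 = 298.451302
per-turn = √(298.451302² + 15.5²) = √(89073.1797 + 240.25) = √89313.4297 = 298.853526
L = 1.5 × 298.853526 = 448.280288
V = π·4² × L = 50.265482 × 448.280288 = 22533.024967

L=448.280 V=22533.025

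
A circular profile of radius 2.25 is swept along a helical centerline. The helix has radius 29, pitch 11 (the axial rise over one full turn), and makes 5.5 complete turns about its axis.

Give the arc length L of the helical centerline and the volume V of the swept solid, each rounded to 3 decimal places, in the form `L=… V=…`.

L=1003.993 V=15967.812

2πR = 2π·29 = 182.212374
per-turn = √(182.212374² + 11²) = √(33201.3492 + 121) = √33322.3492 = 182.544102
L = 5.5 × 182.544102 = 1003.992561
V = π·2.25² × L = 15.904313 × 1003.992561 = 15967.811755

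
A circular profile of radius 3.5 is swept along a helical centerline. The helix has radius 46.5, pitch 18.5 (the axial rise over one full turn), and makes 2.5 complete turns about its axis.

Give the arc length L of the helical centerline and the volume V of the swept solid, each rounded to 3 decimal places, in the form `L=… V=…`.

L=731.883 V=28166.162

2πR = 2π·46.5 = 292.168117
per-turn = √(292.168117² + 18.5²) = √(85362.2085 + 342.25) = √85704.4585 = 292.753238
L = 2.5 × 292.753238 = 731.883095
V = π·3.5² × L = 38.484510 × 731.883095 = 28166.162310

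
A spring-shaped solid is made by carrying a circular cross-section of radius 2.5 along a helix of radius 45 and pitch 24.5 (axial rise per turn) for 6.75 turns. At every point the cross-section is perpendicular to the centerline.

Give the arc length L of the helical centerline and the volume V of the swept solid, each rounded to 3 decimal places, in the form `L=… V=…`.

2πR = 2π·45 = 282.743339
per-turn = √(282.743339² + 24.5²) = √(79943.7956 + 600.25) = √80544.0456 = 283.802829
L = 6.75 × 283.802829 = 1915.669095
V = π·2.5² × L = 19.634954 × 1915.669095 = 37614.074714

L=1915.669 V=37614.075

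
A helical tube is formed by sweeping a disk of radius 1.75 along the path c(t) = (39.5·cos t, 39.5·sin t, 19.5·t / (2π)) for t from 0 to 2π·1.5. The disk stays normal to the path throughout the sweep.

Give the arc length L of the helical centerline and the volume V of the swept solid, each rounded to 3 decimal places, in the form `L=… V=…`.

2πR = 2π·39.5 = 248.185820
per-turn = √(248.185820² + 19.5²) = √(61596.2011 + 380.25) = √61976.4511 = 248.950700
L = 1.5 × 248.950700 = 373.426050
V = π·1.75² × L = 9.621128 × 373.426050 = 3592.779641

L=373.426 V=3592.780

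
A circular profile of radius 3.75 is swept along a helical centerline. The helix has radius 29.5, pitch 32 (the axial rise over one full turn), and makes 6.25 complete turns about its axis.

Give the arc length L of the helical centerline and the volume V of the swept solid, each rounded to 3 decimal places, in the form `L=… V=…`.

2πR = 2π·29.5 = 185.353967
per-turn = √(185.353967² + 32²) = √(34356.0929 + 1024) = √35380.0929 = 188.095967
L = 6.25 × 188.095967 = 1175.599796
V = π·3.75² × L = 44.178647 × 1175.599796 = 51936.408025

L=1175.600 V=51936.408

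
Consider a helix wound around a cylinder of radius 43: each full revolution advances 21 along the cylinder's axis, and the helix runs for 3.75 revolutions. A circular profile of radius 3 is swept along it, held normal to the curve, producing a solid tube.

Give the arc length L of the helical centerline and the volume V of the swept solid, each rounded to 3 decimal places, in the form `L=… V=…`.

2πR = 2π·43 = 270.176968
per-turn = √(270.176968² + 21²) = √(72995.5942 + 441) = √73436.5942 = 270.991871
L = 3.75 × 270.991871 = 1016.219516
V = π·3² × L = 28.274334 × 1016.219516 = 28732.929901

L=1016.220 V=28732.930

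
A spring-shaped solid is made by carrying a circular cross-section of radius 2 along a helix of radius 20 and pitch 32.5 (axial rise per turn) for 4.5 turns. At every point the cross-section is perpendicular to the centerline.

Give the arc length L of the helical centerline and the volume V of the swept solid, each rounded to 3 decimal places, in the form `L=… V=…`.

L=584.093 V=7339.925

2πR = 2π·20 = 125.663706
per-turn = √(125.663706² + 32.5²) = √(15791.3670 + 1056.25) = √16847.6170 = 129.798371
L = 4.5 × 129.798371 = 584.092668
V = π·2² × L = 12.566371 × 584.092668 = 7339.924942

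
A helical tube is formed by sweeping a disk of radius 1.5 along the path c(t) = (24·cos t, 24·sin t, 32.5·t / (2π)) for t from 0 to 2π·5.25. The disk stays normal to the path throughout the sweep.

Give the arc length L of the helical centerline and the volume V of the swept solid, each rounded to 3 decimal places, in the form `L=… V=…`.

2πR = 2π·24 = 150.796447
per-turn = √(150.796447² + 32.5²) = √(22739.5685 + 1056.25) = √23795.8185 = 154.258933
L = 5.25 × 154.258933 = 809.859400
V = π·1.5² × L = 7.068583 × 809.859400 = 5724.558772

L=809.859 V=5724.559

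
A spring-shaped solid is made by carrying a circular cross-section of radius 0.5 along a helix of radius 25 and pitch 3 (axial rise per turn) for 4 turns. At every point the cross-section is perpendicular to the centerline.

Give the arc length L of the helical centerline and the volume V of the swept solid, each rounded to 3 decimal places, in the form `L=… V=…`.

2πR = 2π·25 = 157.079633
per-turn = √(157.079633² + 3²) = √(24674.0110 + 9) = √24683.0110 = 157.108278
L = 4 × 157.108278 = 628.433112
V = π·0.5² × L = 0.785398 × 628.433112 = 493.570212

L=628.433 V=493.570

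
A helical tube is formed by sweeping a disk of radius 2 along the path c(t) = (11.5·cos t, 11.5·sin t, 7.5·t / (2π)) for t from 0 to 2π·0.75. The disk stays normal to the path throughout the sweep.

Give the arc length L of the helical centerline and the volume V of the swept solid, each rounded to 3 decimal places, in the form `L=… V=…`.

2πR = 2π·11.5 = 72.256631
per-turn = √(72.256631² + 7.5²) = √(5221.0207 + 56.25) = √5277.2707 = 72.644826
L = 0.75 × 72.644826 = 54.483619
V = π·2² × L = 12.566371 × 54.483619 = 684.661354

L=54.484 V=684.661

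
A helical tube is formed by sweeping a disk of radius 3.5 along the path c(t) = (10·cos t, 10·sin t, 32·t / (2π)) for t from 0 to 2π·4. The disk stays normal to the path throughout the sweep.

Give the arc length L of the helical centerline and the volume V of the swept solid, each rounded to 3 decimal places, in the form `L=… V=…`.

L=282.045 V=10854.370

2πR = 2π·10 = 62.831853
per-turn = √(62.831853² + 32²) = √(3947.8418 + 1024) = √4971.8418 = 70.511288
L = 4 × 70.511288 = 282.045153
V = π·3.5² × L = 38.484510 × 282.045153 = 10854.369502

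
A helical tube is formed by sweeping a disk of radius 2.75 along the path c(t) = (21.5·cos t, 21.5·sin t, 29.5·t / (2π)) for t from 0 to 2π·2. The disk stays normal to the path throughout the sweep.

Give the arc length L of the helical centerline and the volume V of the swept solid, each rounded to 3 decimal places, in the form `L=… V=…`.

2πR = 2π·21.5 = 135.088484
per-turn = √(135.088484² + 29.5²) = √(18248.8985 + 870.25) = √19119.1485 = 138.272009
L = 2 × 138.272009 = 276.544018
V = π·2.75² × L = 23.758294 × 276.544018 = 6570.214217

L=276.544 V=6570.214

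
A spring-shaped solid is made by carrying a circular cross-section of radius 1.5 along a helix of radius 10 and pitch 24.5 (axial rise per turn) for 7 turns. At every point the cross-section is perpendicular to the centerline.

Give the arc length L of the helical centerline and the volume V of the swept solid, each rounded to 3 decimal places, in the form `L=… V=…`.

2πR = 2π·10 = 62.831853
per-turn = √(62.831853² + 24.5²) = √(3947.8418 + 600.25) = √4548.0918 = 67.439542
L = 7 × 67.439542 = 472.076791
V = π·1.5² × L = 7.068583 × 472.076791 = 3336.914199

L=472.077 V=3336.914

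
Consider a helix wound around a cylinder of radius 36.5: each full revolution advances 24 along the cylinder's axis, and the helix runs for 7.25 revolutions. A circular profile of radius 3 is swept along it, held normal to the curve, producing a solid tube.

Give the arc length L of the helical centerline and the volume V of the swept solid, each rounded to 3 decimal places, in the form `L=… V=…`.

L=1671.768 V=47268.117

2πR = 2π·36.5 = 229.336264
per-turn = √(229.336264² + 24²) = √(52595.1219 + 576) = √53171.1219 = 230.588642
L = 7.25 × 230.588642 = 1671.767655
V = π·3² × L = 28.274334 × 1671.767655 = 47268.116852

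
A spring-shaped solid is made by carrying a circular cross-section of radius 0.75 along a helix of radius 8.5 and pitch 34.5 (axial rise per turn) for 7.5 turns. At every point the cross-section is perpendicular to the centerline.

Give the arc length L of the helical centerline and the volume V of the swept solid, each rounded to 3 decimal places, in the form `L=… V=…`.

L=476.859 V=842.679

2πR = 2π·8.5 = 53.407075
per-turn = √(53.407075² + 34.5²) = √(2852.3157 + 1190.25) = √4042.5657 = 63.581174
L = 7.5 × 63.581174 = 476.858804
V = π·0.75² × L = 1.767146 × 476.858804 = 842.679065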